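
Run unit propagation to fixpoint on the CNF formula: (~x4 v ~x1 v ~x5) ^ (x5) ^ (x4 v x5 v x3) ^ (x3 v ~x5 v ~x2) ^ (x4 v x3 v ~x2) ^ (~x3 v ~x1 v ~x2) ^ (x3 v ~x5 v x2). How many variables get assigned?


Unit propagation repeatedly assigns the literal in any unit clause, then simplifies.
Assignments in order: x5 = T.
No further unit clauses remain.
Total variables assigned = 1.

1


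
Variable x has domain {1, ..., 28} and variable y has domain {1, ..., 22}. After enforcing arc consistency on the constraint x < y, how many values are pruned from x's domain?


For the constraint x < y, x needs a supporting value in y's domain.
x can be at most 21 (one less than y's maximum).
Valid x values from domain: 21 out of 28.
Pruned = 28 - 21 = 7.

7


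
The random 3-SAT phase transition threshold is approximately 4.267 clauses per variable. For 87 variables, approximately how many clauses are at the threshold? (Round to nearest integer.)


The 3-SAT phase transition occurs at approximately 4.267 clauses per variable.
m = 4.267 * 87 = 371.229.
Rounded to nearest integer: 371.

371


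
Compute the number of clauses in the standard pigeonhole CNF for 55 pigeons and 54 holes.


The PHP encoding has two parts:
1) At-least-one-hole clauses: 55 (one per pigeon, each with 54 literals).
2) At-most-one-pigeon-per-hole clauses: 54 holes * C(55,2) = 54 * 1485 = 80190.
Total clauses = 55 + 80190 = 80245.

80245


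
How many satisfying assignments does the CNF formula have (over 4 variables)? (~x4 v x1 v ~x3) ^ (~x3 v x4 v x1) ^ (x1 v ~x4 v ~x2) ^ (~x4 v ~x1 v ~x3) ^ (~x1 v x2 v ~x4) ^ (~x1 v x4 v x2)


Enumerate all 16 truth assignments over 4 variables.
Test each against every clause.
Satisfying assignments found: 6.

6


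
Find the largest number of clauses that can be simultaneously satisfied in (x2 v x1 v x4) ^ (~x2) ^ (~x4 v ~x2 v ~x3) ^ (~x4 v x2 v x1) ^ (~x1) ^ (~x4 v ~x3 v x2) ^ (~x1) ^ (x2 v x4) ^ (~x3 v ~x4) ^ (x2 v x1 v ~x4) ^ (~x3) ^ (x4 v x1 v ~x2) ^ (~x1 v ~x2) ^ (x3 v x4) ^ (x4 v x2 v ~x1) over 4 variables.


Enumerate all 16 truth assignments.
For each, count how many of the 15 clauses are satisfied.
The formula is not fully satisfiable, so the maximum is below 15.
Maximum simultaneously satisfiable clauses = 14.

14


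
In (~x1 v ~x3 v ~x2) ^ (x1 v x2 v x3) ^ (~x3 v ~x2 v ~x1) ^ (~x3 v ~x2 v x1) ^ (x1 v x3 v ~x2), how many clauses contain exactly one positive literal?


A definite clause has exactly one positive literal.
Clause 1: 0 positive -> not definite
Clause 2: 3 positive -> not definite
Clause 3: 0 positive -> not definite
Clause 4: 1 positive -> definite
Clause 5: 2 positive -> not definite
Definite clause count = 1.

1


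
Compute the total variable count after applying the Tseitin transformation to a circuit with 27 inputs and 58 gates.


The Tseitin transformation introduces one auxiliary variable per gate.
Total variables = inputs + gates = 27 + 58 = 85.

85


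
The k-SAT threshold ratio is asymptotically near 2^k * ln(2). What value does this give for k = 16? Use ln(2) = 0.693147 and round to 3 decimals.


Using the asymptotic formula: threshold ~ 2^k * ln(2).
2^16 = 65536.
65536 * 0.693147 = 45426.082.

45426.082


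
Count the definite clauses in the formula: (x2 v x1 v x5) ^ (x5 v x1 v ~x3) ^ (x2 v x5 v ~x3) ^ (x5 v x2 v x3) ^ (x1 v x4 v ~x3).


A definite clause has exactly one positive literal.
Clause 1: 3 positive -> not definite
Clause 2: 2 positive -> not definite
Clause 3: 2 positive -> not definite
Clause 4: 3 positive -> not definite
Clause 5: 2 positive -> not definite
Definite clause count = 0.

0


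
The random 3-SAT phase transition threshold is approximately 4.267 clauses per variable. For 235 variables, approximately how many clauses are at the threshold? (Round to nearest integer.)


The 3-SAT phase transition occurs at approximately 4.267 clauses per variable.
m = 4.267 * 235 = 1002.745.
Rounded to nearest integer: 1003.

1003


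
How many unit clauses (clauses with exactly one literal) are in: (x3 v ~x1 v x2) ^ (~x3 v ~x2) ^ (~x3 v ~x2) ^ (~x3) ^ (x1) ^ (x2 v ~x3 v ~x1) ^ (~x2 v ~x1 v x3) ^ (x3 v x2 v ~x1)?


A unit clause contains exactly one literal.
Unit clauses found: (~x3), (x1).
Count = 2.

2


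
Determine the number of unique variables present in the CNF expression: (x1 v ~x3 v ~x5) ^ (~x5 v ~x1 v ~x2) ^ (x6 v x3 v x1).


Identify each distinct variable in the formula.
Variables found: x1, x2, x3, x5, x6.
Total distinct variables = 5.

5


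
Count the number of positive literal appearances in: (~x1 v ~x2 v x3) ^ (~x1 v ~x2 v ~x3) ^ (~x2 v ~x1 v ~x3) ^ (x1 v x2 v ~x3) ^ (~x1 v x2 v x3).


Scan each clause for unnegated literals.
Clause 1: 1 positive; Clause 2: 0 positive; Clause 3: 0 positive; Clause 4: 2 positive; Clause 5: 2 positive.
Total positive literal occurrences = 5.

5


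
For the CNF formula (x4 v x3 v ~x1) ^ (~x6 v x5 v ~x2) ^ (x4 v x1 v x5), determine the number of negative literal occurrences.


Scan each clause for negated literals.
Clause 1: 1 negative; Clause 2: 2 negative; Clause 3: 0 negative.
Total negative literal occurrences = 3.

3


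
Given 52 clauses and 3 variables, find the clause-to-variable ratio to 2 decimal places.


Clause-to-variable ratio = clauses / variables.
52 / 3 = 17.33.

17.33


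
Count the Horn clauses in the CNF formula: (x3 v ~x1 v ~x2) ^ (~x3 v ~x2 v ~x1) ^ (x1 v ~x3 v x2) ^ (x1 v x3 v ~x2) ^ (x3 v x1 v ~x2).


A Horn clause has at most one positive literal.
Clause 1: 1 positive lit(s) -> Horn
Clause 2: 0 positive lit(s) -> Horn
Clause 3: 2 positive lit(s) -> not Horn
Clause 4: 2 positive lit(s) -> not Horn
Clause 5: 2 positive lit(s) -> not Horn
Total Horn clauses = 2.

2


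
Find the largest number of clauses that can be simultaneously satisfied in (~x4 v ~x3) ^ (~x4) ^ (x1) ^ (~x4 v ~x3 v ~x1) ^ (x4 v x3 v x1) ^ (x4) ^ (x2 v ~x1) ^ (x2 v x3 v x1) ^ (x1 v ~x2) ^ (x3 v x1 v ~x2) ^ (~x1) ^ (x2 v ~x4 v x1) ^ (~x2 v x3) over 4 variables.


Enumerate all 16 truth assignments.
For each, count how many of the 13 clauses are satisfied.
The formula is not fully satisfiable, so the maximum is below 13.
Maximum simultaneously satisfiable clauses = 11.

11


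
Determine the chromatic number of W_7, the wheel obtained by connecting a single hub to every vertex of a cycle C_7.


W_7 consists of the cycle C_7 together with a hub vertex adjacent to every cycle vertex.
The cycle C_7 needs 3 colors (odd cycle -> 3).
The hub is adjacent to every cycle vertex, so it must receive a new color distinct from all of them.
Chromatic number = 3 + 1 = 4.

4


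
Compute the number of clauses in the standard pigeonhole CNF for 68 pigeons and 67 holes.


The PHP encoding has two parts:
1) At-least-one-hole clauses: 68 (one per pigeon, each with 67 literals).
2) At-most-one-pigeon-per-hole clauses: 67 holes * C(68,2) = 67 * 2278 = 152626.
Total clauses = 68 + 152626 = 152694.

152694


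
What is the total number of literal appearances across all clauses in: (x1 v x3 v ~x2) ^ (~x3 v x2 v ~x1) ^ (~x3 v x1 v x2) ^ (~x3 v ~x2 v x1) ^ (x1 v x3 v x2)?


Clause lengths: 3, 3, 3, 3, 3.
Sum = 3 + 3 + 3 + 3 + 3 = 15.

15


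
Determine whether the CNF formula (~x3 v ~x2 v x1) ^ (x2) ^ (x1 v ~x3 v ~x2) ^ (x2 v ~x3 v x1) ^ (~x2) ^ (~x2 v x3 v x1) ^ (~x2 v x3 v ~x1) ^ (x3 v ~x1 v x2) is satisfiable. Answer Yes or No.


Check all 8 possible truth assignments.
Number of satisfying assignments found: 0.
The formula is unsatisfiable.

No


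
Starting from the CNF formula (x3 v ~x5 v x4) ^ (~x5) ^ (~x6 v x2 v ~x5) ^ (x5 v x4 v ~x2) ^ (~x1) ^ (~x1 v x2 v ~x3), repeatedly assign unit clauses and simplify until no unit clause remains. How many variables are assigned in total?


Unit propagation repeatedly assigns the literal in any unit clause, then simplifies.
Assignments in order: x5 = F, x1 = F.
No further unit clauses remain.
Total variables assigned = 2.

2


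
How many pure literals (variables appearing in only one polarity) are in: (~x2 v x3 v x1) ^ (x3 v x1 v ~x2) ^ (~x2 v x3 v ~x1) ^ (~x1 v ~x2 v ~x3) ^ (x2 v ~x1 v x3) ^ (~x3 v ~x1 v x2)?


A pure literal appears in only one polarity across all clauses.
No pure literals found.
Count = 0.

0


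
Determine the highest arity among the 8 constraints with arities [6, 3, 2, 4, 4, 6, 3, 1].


The arities are: 6, 3, 2, 4, 4, 6, 3, 1.
Scan for the maximum value.
Maximum arity = 6.

6


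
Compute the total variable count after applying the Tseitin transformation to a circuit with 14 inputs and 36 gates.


The Tseitin transformation introduces one auxiliary variable per gate.
Total variables = inputs + gates = 14 + 36 = 50.

50


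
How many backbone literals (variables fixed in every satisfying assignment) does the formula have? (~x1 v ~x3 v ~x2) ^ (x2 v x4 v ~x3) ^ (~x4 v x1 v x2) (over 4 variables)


Find all satisfying assignments: 10 model(s).
Check which variables have the same value in every model.
No variable is fixed across all models.
Backbone size = 0.

0


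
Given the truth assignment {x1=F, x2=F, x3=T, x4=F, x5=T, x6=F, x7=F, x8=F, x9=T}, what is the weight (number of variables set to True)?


The weight is the number of variables assigned True.
True variables: x3, x5, x9.
Weight = 3.

3


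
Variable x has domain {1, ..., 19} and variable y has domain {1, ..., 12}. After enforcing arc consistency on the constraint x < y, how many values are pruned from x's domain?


For the constraint x < y, x needs a supporting value in y's domain.
x can be at most 11 (one less than y's maximum).
Valid x values from domain: 11 out of 19.
Pruned = 19 - 11 = 8.

8


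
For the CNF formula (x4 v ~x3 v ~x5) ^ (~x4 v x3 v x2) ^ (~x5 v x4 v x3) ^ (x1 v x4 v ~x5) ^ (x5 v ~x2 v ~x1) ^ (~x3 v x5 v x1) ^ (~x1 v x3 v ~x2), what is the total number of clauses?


Each group enclosed in parentheses joined by ^ is one clause.
Counting the conjuncts: 7 clauses.

7


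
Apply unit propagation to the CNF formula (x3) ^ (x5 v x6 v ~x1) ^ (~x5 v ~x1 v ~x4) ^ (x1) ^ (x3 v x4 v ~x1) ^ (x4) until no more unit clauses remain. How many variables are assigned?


Unit propagation repeatedly assigns the literal in any unit clause, then simplifies.
Assignments in order: x3 = T, x1 = T, x4 = T, x5 = F, x6 = T.
No further unit clauses remain.
Total variables assigned = 5.

5


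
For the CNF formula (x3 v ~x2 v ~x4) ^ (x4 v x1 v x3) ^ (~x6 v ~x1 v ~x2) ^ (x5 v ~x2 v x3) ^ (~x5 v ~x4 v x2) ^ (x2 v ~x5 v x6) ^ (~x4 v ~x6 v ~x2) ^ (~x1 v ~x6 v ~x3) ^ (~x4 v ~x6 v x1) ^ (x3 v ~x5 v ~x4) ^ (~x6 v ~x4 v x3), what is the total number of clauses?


Each group enclosed in parentheses joined by ^ is one clause.
Counting the conjuncts: 11 clauses.

11


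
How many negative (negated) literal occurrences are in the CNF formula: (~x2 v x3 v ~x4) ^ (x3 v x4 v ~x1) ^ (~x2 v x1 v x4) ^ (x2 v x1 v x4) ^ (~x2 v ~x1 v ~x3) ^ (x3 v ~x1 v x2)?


Scan each clause for negated literals.
Clause 1: 2 negative; Clause 2: 1 negative; Clause 3: 1 negative; Clause 4: 0 negative; Clause 5: 3 negative; Clause 6: 1 negative.
Total negative literal occurrences = 8.

8


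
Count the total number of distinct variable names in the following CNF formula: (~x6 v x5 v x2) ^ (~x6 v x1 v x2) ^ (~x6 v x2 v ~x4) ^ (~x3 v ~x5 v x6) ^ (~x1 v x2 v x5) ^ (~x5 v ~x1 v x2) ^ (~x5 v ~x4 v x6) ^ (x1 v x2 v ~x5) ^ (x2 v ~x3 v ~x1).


Identify each distinct variable in the formula.
Variables found: x1, x2, x3, x4, x5, x6.
Total distinct variables = 6.

6


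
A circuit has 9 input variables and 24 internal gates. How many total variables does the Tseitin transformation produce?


The Tseitin transformation introduces one auxiliary variable per gate.
Total variables = inputs + gates = 9 + 24 = 33.

33


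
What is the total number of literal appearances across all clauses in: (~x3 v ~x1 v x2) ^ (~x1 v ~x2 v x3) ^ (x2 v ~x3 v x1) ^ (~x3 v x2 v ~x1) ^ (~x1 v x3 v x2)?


Clause lengths: 3, 3, 3, 3, 3.
Sum = 3 + 3 + 3 + 3 + 3 = 15.

15


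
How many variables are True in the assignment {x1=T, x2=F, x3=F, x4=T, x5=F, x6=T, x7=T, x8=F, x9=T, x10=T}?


The weight is the number of variables assigned True.
True variables: x1, x4, x6, x7, x9, x10.
Weight = 6.

6


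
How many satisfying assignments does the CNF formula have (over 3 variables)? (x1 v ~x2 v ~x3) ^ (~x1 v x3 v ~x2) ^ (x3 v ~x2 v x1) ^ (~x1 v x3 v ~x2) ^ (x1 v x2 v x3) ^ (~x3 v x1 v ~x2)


Enumerate all 8 truth assignments over 3 variables.
Test each against every clause.
Satisfying assignments found: 4.

4


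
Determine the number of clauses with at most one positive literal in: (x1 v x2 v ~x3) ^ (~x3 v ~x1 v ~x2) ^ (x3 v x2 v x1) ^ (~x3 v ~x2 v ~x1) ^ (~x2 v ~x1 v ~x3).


A Horn clause has at most one positive literal.
Clause 1: 2 positive lit(s) -> not Horn
Clause 2: 0 positive lit(s) -> Horn
Clause 3: 3 positive lit(s) -> not Horn
Clause 4: 0 positive lit(s) -> Horn
Clause 5: 0 positive lit(s) -> Horn
Total Horn clauses = 3.

3


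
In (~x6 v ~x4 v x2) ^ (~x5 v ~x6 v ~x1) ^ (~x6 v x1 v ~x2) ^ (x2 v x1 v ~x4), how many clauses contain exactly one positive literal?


A definite clause has exactly one positive literal.
Clause 1: 1 positive -> definite
Clause 2: 0 positive -> not definite
Clause 3: 1 positive -> definite
Clause 4: 2 positive -> not definite
Definite clause count = 2.

2


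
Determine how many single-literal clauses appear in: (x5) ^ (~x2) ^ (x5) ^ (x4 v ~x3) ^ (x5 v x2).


A unit clause contains exactly one literal.
Unit clauses found: (x5), (~x2), (x5).
Count = 3.

3


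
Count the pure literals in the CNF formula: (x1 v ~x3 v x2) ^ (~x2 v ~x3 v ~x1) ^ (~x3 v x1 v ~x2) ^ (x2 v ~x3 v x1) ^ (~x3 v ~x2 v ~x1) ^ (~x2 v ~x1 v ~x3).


A pure literal appears in only one polarity across all clauses.
Pure literals: x3 (negative only).
Count = 1.

1


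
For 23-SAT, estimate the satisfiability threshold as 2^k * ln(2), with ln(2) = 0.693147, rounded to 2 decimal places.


Using the asymptotic formula: threshold ~ 2^k * ln(2).
2^23 = 8388608.
8388608 * 0.693147 = 5814538.47.

5814538.47


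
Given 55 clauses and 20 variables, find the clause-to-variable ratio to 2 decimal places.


Clause-to-variable ratio = clauses / variables.
55 / 20 = 2.75.

2.75


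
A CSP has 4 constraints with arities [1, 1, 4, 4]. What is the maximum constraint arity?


The arities are: 1, 1, 4, 4.
Scan for the maximum value.
Maximum arity = 4.

4


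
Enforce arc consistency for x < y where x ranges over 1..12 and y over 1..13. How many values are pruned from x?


For the constraint x < y, x needs a supporting value in y's domain.
x can be at most 12 (one less than y's maximum).
Valid x values from domain: 12 out of 12.
Pruned = 12 - 12 = 0.

0


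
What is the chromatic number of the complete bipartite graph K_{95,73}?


K_{95,73} is bipartite by definition: the two parts are independent sets, with every edge crossing between them.
Color all vertices in one part with color 1 and all vertices in the other part with color 2.
Since the graph has at least one edge, one color does not suffice.
Chromatic number = 2.

2


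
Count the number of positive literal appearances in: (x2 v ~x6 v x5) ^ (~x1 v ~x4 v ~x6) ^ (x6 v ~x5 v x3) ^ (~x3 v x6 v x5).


Scan each clause for unnegated literals.
Clause 1: 2 positive; Clause 2: 0 positive; Clause 3: 2 positive; Clause 4: 2 positive.
Total positive literal occurrences = 6.

6


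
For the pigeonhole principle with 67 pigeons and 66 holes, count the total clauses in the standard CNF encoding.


The PHP encoding has two parts:
1) At-least-one-hole clauses: 67 (one per pigeon, each with 66 literals).
2) At-most-one-pigeon-per-hole clauses: 66 holes * C(67,2) = 66 * 2211 = 145926.
Total clauses = 67 + 145926 = 145993.

145993


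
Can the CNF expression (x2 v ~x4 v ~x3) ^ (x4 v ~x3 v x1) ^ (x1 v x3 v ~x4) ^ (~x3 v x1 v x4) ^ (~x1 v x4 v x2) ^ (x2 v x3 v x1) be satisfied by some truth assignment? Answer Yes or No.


Check all 16 possible truth assignments.
Number of satisfying assignments found: 7.
The formula is satisfiable.

Yes


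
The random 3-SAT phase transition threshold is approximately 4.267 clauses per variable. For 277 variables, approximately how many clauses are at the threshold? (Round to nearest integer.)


The 3-SAT phase transition occurs at approximately 4.267 clauses per variable.
m = 4.267 * 277 = 1181.959.
Rounded to nearest integer: 1182.

1182


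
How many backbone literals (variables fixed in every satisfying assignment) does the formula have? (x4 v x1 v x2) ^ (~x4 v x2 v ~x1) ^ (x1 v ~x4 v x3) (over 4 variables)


Find all satisfying assignments: 10 model(s).
Check which variables have the same value in every model.
No variable is fixed across all models.
Backbone size = 0.

0


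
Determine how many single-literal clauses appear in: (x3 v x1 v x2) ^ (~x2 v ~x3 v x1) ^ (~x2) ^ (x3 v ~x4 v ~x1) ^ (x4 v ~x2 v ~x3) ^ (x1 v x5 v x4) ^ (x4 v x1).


A unit clause contains exactly one literal.
Unit clauses found: (~x2).
Count = 1.

1


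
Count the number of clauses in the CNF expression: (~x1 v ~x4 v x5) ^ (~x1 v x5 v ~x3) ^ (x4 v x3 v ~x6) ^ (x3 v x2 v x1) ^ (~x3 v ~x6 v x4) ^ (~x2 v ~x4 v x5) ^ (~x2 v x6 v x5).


Each group enclosed in parentheses joined by ^ is one clause.
Counting the conjuncts: 7 clauses.

7


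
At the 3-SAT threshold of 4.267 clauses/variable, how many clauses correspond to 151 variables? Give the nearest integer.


The 3-SAT phase transition occurs at approximately 4.267 clauses per variable.
m = 4.267 * 151 = 644.317.
Rounded to nearest integer: 644.

644


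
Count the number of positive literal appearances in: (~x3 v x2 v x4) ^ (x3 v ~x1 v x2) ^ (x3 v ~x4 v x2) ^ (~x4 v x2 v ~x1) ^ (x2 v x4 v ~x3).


Scan each clause for unnegated literals.
Clause 1: 2 positive; Clause 2: 2 positive; Clause 3: 2 positive; Clause 4: 1 positive; Clause 5: 2 positive.
Total positive literal occurrences = 9.

9


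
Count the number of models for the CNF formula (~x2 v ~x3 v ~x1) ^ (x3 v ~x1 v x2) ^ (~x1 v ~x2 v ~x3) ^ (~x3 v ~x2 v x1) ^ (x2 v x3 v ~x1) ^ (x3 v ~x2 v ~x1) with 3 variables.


Enumerate all 8 truth assignments over 3 variables.
Test each against every clause.
Satisfying assignments found: 4.

4


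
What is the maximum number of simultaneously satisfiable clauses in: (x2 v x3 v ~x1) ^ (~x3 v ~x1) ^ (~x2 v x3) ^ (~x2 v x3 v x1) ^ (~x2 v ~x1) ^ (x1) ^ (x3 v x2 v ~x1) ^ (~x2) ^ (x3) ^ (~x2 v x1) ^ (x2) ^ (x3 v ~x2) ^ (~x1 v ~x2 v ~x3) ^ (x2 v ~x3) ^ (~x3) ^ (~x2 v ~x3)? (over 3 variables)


Enumerate all 8 truth assignments.
For each, count how many of the 16 clauses are satisfied.
The formula is not fully satisfiable, so the maximum is below 16.
Maximum simultaneously satisfiable clauses = 13.

13


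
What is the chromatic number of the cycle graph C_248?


A cycle on an even number of vertices is bipartite: alternate two colors around the cycle.
Since 248 is even, two colors suffice, and at least two are needed because the graph has edges.
Chromatic number = 2.

2


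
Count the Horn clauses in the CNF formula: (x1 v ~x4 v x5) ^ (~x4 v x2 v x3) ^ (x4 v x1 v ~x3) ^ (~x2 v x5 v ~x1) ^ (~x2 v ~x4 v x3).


A Horn clause has at most one positive literal.
Clause 1: 2 positive lit(s) -> not Horn
Clause 2: 2 positive lit(s) -> not Horn
Clause 3: 2 positive lit(s) -> not Horn
Clause 4: 1 positive lit(s) -> Horn
Clause 5: 1 positive lit(s) -> Horn
Total Horn clauses = 2.

2


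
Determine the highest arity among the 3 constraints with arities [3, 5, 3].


The arities are: 3, 5, 3.
Scan for the maximum value.
Maximum arity = 5.

5


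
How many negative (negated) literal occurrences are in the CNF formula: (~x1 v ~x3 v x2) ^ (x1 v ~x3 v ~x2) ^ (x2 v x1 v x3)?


Scan each clause for negated literals.
Clause 1: 2 negative; Clause 2: 2 negative; Clause 3: 0 negative.
Total negative literal occurrences = 4.

4


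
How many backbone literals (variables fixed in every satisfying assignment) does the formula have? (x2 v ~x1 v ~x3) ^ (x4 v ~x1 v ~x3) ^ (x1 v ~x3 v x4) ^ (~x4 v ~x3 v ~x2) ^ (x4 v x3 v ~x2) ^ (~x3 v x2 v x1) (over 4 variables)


Find all satisfying assignments: 6 model(s).
Check which variables have the same value in every model.
Fixed variables: x3=F.
Backbone size = 1.

1


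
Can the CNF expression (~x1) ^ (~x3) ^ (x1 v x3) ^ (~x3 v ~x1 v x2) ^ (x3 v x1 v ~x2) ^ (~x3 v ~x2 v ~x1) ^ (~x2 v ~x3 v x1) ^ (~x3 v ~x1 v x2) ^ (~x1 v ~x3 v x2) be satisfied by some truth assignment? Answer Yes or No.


Check all 8 possible truth assignments.
Number of satisfying assignments found: 0.
The formula is unsatisfiable.

No


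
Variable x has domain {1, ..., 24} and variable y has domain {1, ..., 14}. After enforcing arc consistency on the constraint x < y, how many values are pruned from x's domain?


For the constraint x < y, x needs a supporting value in y's domain.
x can be at most 13 (one less than y's maximum).
Valid x values from domain: 13 out of 24.
Pruned = 24 - 13 = 11.

11


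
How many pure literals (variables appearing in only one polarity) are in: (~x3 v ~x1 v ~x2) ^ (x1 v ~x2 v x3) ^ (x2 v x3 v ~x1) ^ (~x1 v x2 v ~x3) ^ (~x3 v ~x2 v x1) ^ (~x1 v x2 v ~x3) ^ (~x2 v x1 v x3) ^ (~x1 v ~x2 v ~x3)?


A pure literal appears in only one polarity across all clauses.
No pure literals found.
Count = 0.

0


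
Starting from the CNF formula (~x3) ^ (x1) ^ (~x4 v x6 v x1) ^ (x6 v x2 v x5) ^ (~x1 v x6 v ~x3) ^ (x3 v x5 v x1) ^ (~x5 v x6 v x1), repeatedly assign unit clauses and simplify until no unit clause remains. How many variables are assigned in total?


Unit propagation repeatedly assigns the literal in any unit clause, then simplifies.
Assignments in order: x3 = F, x1 = T.
No further unit clauses remain.
Total variables assigned = 2.

2


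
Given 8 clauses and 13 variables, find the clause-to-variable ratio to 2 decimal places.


Clause-to-variable ratio = clauses / variables.
8 / 13 = 0.62.

0.62


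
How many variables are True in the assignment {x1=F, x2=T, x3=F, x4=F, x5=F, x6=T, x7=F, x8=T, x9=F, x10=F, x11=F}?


The weight is the number of variables assigned True.
True variables: x2, x6, x8.
Weight = 3.

3


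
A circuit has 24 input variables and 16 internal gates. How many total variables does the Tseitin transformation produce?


The Tseitin transformation introduces one auxiliary variable per gate.
Total variables = inputs + gates = 24 + 16 = 40.

40


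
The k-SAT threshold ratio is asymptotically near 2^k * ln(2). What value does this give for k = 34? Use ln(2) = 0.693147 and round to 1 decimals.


Using the asymptotic formula: threshold ~ 2^k * ln(2).
2^34 = 17179869184.
17179869184 * 0.693147 = 11908174785.3.

11908174785.3


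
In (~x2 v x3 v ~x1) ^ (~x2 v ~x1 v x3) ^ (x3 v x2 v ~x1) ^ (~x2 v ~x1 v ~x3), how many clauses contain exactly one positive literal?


A definite clause has exactly one positive literal.
Clause 1: 1 positive -> definite
Clause 2: 1 positive -> definite
Clause 3: 2 positive -> not definite
Clause 4: 0 positive -> not definite
Definite clause count = 2.

2


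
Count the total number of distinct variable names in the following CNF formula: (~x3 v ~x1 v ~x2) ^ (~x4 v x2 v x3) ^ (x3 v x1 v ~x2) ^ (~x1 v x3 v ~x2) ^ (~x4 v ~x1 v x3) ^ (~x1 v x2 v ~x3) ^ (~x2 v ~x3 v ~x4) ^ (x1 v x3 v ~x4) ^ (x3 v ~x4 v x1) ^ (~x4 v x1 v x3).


Identify each distinct variable in the formula.
Variables found: x1, x2, x3, x4.
Total distinct variables = 4.

4


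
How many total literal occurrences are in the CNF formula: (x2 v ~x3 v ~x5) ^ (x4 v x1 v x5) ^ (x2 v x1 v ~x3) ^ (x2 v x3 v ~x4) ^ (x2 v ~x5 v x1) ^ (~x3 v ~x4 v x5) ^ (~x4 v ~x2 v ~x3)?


Clause lengths: 3, 3, 3, 3, 3, 3, 3.
Sum = 3 + 3 + 3 + 3 + 3 + 3 + 3 = 21.

21


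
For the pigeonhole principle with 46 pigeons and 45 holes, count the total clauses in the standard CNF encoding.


The PHP encoding has two parts:
1) At-least-one-hole clauses: 46 (one per pigeon, each with 45 literals).
2) At-most-one-pigeon-per-hole clauses: 45 holes * C(46,2) = 45 * 1035 = 46575.
Total clauses = 46 + 46575 = 46621.

46621


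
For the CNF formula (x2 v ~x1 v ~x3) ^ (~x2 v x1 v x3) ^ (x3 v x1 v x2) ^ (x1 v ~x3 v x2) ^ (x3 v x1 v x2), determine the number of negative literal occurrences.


Scan each clause for negated literals.
Clause 1: 2 negative; Clause 2: 1 negative; Clause 3: 0 negative; Clause 4: 1 negative; Clause 5: 0 negative.
Total negative literal occurrences = 4.

4


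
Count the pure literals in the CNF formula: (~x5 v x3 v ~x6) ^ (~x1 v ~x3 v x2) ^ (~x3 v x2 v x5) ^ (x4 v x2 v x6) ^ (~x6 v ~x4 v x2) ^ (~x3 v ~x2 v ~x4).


A pure literal appears in only one polarity across all clauses.
Pure literals: x1 (negative only).
Count = 1.

1


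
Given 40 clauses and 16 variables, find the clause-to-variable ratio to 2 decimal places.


Clause-to-variable ratio = clauses / variables.
40 / 16 = 2.5.

2.5


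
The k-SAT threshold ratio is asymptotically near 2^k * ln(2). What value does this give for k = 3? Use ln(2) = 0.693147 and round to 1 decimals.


Using the asymptotic formula: threshold ~ 2^k * ln(2).
2^3 = 8.
8 * 0.693147 = 5.5.

5.5


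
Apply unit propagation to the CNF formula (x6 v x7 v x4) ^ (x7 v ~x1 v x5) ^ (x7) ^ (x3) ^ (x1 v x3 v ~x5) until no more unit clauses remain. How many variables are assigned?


Unit propagation repeatedly assigns the literal in any unit clause, then simplifies.
Assignments in order: x7 = T, x3 = T.
No further unit clauses remain.
Total variables assigned = 2.

2


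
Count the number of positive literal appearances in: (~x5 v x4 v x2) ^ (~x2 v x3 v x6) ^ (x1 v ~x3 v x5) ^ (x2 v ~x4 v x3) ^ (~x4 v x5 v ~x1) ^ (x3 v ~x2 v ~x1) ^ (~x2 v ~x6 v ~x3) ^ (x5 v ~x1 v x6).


Scan each clause for unnegated literals.
Clause 1: 2 positive; Clause 2: 2 positive; Clause 3: 2 positive; Clause 4: 2 positive; Clause 5: 1 positive; Clause 6: 1 positive; Clause 7: 0 positive; Clause 8: 2 positive.
Total positive literal occurrences = 12.

12


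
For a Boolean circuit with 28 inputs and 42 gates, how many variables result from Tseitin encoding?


The Tseitin transformation introduces one auxiliary variable per gate.
Total variables = inputs + gates = 28 + 42 = 70.

70


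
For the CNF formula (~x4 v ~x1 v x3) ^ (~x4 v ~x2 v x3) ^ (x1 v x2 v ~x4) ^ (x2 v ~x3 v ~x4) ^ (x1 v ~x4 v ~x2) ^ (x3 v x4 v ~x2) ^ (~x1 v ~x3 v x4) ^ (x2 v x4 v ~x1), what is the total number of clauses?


Each group enclosed in parentheses joined by ^ is one clause.
Counting the conjuncts: 8 clauses.

8


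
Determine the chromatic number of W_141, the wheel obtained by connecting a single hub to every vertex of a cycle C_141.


W_141 consists of the cycle C_141 together with a hub vertex adjacent to every cycle vertex.
The cycle C_141 needs 3 colors (odd cycle -> 3).
The hub is adjacent to every cycle vertex, so it must receive a new color distinct from all of them.
Chromatic number = 3 + 1 = 4.

4


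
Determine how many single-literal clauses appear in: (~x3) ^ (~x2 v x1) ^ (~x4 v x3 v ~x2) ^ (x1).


A unit clause contains exactly one literal.
Unit clauses found: (~x3), (x1).
Count = 2.

2


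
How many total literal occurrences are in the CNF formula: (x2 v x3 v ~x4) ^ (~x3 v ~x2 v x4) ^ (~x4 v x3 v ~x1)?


Clause lengths: 3, 3, 3.
Sum = 3 + 3 + 3 = 9.

9


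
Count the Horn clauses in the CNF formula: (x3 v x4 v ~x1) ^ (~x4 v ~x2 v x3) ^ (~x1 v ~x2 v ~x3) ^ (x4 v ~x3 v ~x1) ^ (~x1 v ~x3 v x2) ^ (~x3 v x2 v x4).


A Horn clause has at most one positive literal.
Clause 1: 2 positive lit(s) -> not Horn
Clause 2: 1 positive lit(s) -> Horn
Clause 3: 0 positive lit(s) -> Horn
Clause 4: 1 positive lit(s) -> Horn
Clause 5: 1 positive lit(s) -> Horn
Clause 6: 2 positive lit(s) -> not Horn
Total Horn clauses = 4.

4


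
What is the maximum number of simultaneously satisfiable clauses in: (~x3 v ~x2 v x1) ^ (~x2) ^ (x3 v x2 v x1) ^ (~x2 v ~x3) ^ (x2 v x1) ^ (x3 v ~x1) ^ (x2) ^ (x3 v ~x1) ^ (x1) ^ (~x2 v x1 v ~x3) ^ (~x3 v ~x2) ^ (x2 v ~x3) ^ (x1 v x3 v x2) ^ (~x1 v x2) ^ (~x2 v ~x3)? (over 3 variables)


Enumerate all 8 truth assignments.
For each, count how many of the 15 clauses are satisfied.
The formula is not fully satisfiable, so the maximum is below 15.
Maximum simultaneously satisfiable clauses = 13.

13


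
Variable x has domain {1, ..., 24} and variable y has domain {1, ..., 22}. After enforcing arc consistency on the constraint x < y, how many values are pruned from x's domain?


For the constraint x < y, x needs a supporting value in y's domain.
x can be at most 21 (one less than y's maximum).
Valid x values from domain: 21 out of 24.
Pruned = 24 - 21 = 3.

3


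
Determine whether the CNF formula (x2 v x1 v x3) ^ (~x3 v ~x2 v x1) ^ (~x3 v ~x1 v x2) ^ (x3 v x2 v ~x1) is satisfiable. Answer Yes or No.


Check all 8 possible truth assignments.
Number of satisfying assignments found: 4.
The formula is satisfiable.

Yes


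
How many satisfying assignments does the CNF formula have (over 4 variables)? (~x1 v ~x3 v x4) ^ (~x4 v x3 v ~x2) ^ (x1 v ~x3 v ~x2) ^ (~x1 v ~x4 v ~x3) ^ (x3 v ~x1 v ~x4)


Enumerate all 16 truth assignments over 4 variables.
Test each against every clause.
Satisfying assignments found: 7.

7


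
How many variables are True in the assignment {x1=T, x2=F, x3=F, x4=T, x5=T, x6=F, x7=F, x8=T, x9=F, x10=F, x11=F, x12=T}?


The weight is the number of variables assigned True.
True variables: x1, x4, x5, x8, x12.
Weight = 5.

5


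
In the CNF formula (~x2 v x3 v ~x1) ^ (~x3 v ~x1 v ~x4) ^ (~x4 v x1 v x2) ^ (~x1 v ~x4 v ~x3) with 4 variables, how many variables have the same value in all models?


Find all satisfying assignments: 10 model(s).
Check which variables have the same value in every model.
No variable is fixed across all models.
Backbone size = 0.

0


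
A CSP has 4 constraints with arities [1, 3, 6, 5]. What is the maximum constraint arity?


The arities are: 1, 3, 6, 5.
Scan for the maximum value.
Maximum arity = 6.

6


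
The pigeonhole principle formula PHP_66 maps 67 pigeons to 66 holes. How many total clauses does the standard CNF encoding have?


The PHP encoding has two parts:
1) At-least-one-hole clauses: 67 (one per pigeon, each with 66 literals).
2) At-most-one-pigeon-per-hole clauses: 66 holes * C(67,2) = 66 * 2211 = 145926.
Total clauses = 67 + 145926 = 145993.

145993


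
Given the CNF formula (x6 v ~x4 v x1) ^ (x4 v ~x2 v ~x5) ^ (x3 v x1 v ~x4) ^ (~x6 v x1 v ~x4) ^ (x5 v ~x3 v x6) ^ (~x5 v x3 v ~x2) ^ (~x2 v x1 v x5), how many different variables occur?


Identify each distinct variable in the formula.
Variables found: x1, x2, x3, x4, x5, x6.
Total distinct variables = 6.

6


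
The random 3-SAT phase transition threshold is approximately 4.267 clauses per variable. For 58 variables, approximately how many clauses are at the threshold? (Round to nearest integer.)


The 3-SAT phase transition occurs at approximately 4.267 clauses per variable.
m = 4.267 * 58 = 247.486.
Rounded to nearest integer: 247.

247


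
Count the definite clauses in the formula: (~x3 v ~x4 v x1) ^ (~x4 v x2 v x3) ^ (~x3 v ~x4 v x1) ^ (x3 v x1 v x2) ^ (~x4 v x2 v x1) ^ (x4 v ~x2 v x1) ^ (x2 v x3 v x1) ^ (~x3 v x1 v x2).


A definite clause has exactly one positive literal.
Clause 1: 1 positive -> definite
Clause 2: 2 positive -> not definite
Clause 3: 1 positive -> definite
Clause 4: 3 positive -> not definite
Clause 5: 2 positive -> not definite
Clause 6: 2 positive -> not definite
Clause 7: 3 positive -> not definite
Clause 8: 2 positive -> not definite
Definite clause count = 2.

2


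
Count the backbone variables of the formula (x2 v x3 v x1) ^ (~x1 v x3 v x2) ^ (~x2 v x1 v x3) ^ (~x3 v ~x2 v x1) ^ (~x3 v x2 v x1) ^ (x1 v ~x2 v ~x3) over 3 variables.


Find all satisfying assignments: 3 model(s).
Check which variables have the same value in every model.
Fixed variables: x1=T.
Backbone size = 1.

1


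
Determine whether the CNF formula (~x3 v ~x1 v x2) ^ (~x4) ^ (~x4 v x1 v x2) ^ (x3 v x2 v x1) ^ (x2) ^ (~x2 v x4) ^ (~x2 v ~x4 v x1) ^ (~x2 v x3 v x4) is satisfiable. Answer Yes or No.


Check all 16 possible truth assignments.
Number of satisfying assignments found: 0.
The formula is unsatisfiable.

No


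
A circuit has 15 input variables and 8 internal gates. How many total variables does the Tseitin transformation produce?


The Tseitin transformation introduces one auxiliary variable per gate.
Total variables = inputs + gates = 15 + 8 = 23.

23


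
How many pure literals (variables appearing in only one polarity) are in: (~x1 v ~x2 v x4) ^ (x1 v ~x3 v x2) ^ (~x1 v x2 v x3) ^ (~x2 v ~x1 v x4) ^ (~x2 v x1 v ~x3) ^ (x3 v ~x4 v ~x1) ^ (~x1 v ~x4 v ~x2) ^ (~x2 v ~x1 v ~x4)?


A pure literal appears in only one polarity across all clauses.
No pure literals found.
Count = 0.

0


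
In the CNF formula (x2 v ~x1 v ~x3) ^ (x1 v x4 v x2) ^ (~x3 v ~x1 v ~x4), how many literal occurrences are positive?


Scan each clause for unnegated literals.
Clause 1: 1 positive; Clause 2: 3 positive; Clause 3: 0 positive.
Total positive literal occurrences = 4.

4


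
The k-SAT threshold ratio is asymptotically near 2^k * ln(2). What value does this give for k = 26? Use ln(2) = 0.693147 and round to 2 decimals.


Using the asymptotic formula: threshold ~ 2^k * ln(2).
2^26 = 67108864.
67108864 * 0.693147 = 46516307.76.

46516307.76


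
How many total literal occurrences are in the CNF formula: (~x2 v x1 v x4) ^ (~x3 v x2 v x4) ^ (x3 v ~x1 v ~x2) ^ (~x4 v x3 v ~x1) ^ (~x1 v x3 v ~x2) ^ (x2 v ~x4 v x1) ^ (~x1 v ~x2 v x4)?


Clause lengths: 3, 3, 3, 3, 3, 3, 3.
Sum = 3 + 3 + 3 + 3 + 3 + 3 + 3 = 21.

21


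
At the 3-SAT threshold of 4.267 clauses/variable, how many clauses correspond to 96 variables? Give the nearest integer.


The 3-SAT phase transition occurs at approximately 4.267 clauses per variable.
m = 4.267 * 96 = 409.632.
Rounded to nearest integer: 410.

410


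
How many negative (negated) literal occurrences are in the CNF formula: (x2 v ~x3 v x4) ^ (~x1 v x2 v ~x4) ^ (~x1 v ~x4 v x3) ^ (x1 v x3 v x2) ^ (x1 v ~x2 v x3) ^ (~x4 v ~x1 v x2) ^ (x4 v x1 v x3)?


Scan each clause for negated literals.
Clause 1: 1 negative; Clause 2: 2 negative; Clause 3: 2 negative; Clause 4: 0 negative; Clause 5: 1 negative; Clause 6: 2 negative; Clause 7: 0 negative.
Total negative literal occurrences = 8.

8


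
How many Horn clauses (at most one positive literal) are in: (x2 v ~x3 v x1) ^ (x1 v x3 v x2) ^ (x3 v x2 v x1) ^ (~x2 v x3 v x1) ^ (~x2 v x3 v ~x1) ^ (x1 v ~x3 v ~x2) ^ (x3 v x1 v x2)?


A Horn clause has at most one positive literal.
Clause 1: 2 positive lit(s) -> not Horn
Clause 2: 3 positive lit(s) -> not Horn
Clause 3: 3 positive lit(s) -> not Horn
Clause 4: 2 positive lit(s) -> not Horn
Clause 5: 1 positive lit(s) -> Horn
Clause 6: 1 positive lit(s) -> Horn
Clause 7: 3 positive lit(s) -> not Horn
Total Horn clauses = 2.

2


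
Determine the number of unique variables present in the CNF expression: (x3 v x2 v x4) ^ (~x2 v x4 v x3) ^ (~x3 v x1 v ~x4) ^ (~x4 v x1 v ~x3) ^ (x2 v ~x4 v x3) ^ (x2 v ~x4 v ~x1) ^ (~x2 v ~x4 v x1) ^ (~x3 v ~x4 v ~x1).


Identify each distinct variable in the formula.
Variables found: x1, x2, x3, x4.
Total distinct variables = 4.

4


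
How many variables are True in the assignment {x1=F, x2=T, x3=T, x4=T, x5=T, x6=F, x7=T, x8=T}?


The weight is the number of variables assigned True.
True variables: x2, x3, x4, x5, x7, x8.
Weight = 6.

6


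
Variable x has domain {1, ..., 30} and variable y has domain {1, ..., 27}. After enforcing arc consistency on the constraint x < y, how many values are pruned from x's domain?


For the constraint x < y, x needs a supporting value in y's domain.
x can be at most 26 (one less than y's maximum).
Valid x values from domain: 26 out of 30.
Pruned = 30 - 26 = 4.

4


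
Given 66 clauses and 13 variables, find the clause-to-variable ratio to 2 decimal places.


Clause-to-variable ratio = clauses / variables.
66 / 13 = 5.08.

5.08


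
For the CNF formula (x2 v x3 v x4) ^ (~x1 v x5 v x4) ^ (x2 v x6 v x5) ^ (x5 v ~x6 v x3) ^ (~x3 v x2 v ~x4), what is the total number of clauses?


Each group enclosed in parentheses joined by ^ is one clause.
Counting the conjuncts: 5 clauses.

5


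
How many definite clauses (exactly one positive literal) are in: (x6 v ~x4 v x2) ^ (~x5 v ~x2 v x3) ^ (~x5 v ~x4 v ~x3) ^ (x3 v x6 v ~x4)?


A definite clause has exactly one positive literal.
Clause 1: 2 positive -> not definite
Clause 2: 1 positive -> definite
Clause 3: 0 positive -> not definite
Clause 4: 2 positive -> not definite
Definite clause count = 1.

1


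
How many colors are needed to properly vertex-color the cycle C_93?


An odd cycle cannot be 2-colored: alternating two colors around the cycle returns to the start with a conflict.
Since 93 is odd, three colors are required (and three suffice).
Chromatic number = 3.

3


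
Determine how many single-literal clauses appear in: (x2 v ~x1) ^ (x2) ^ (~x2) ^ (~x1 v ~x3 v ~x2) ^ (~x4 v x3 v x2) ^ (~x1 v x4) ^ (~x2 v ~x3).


A unit clause contains exactly one literal.
Unit clauses found: (x2), (~x2).
Count = 2.

2


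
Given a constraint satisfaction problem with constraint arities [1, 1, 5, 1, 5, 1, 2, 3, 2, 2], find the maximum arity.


The arities are: 1, 1, 5, 1, 5, 1, 2, 3, 2, 2.
Scan for the maximum value.
Maximum arity = 5.

5


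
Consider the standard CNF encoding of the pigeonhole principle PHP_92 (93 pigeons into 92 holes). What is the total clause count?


The PHP encoding has two parts:
1) At-least-one-hole clauses: 93 (one per pigeon, each with 92 literals).
2) At-most-one-pigeon-per-hole clauses: 92 holes * C(93,2) = 92 * 4278 = 393576.
Total clauses = 93 + 393576 = 393669.

393669


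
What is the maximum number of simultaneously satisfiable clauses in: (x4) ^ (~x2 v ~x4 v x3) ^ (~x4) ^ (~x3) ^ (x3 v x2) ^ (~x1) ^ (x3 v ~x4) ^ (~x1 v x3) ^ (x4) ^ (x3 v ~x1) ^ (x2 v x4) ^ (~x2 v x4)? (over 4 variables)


Enumerate all 16 truth assignments.
For each, count how many of the 12 clauses are satisfied.
The formula is not fully satisfiable, so the maximum is below 12.
Maximum simultaneously satisfiable clauses = 10.

10


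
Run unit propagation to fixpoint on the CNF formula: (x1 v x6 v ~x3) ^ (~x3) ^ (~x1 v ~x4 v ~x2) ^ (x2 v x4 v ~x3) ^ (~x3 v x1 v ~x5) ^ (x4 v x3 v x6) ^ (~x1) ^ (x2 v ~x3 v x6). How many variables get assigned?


Unit propagation repeatedly assigns the literal in any unit clause, then simplifies.
Assignments in order: x3 = F, x1 = F.
No further unit clauses remain.
Total variables assigned = 2.

2


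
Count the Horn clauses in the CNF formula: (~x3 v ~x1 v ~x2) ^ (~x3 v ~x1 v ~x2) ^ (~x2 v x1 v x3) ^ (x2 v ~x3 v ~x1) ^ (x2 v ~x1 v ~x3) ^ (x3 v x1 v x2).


A Horn clause has at most one positive literal.
Clause 1: 0 positive lit(s) -> Horn
Clause 2: 0 positive lit(s) -> Horn
Clause 3: 2 positive lit(s) -> not Horn
Clause 4: 1 positive lit(s) -> Horn
Clause 5: 1 positive lit(s) -> Horn
Clause 6: 3 positive lit(s) -> not Horn
Total Horn clauses = 4.

4


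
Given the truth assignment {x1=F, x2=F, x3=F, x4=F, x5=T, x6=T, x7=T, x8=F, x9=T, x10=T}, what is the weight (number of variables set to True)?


The weight is the number of variables assigned True.
True variables: x5, x6, x7, x9, x10.
Weight = 5.

5


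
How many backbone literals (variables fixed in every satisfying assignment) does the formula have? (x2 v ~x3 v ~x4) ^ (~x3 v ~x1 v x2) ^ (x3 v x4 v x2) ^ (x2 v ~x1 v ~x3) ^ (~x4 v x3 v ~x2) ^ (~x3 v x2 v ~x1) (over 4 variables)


Find all satisfying assignments: 9 model(s).
Check which variables have the same value in every model.
No variable is fixed across all models.
Backbone size = 0.

0
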